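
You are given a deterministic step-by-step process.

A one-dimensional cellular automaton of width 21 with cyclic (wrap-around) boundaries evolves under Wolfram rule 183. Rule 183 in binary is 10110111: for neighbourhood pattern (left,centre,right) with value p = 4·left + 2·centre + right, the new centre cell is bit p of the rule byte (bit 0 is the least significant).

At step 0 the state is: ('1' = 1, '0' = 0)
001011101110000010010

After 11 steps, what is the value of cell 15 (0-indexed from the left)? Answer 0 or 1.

0) 001011101110000010010
1) 111101010101111111111
2) 111011111110111111111
3) 110101111101011111111
4) 101110111011101111111
5) 010101010101010111111
6) 111111111111111011110
7) 011111111111110101101
8) 101111111111101110011
9) 010111111111010101101
10) 111011111110111110011
11) 110101111101011101101

1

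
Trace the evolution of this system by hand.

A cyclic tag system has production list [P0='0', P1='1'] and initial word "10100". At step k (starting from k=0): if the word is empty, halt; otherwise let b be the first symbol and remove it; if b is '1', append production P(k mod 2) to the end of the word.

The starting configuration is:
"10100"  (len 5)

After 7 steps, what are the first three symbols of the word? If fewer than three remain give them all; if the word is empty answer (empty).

(empty)

[0] "10100"  (len 5)
[1] "01000"  (len 5)
[2] "1000"  (len 4)
[3] "0000"  (len 4)
[4] "000"  (len 3)
[5] "00"  (len 2)
[6] "0"  (len 1)
[7] (halted — word empty)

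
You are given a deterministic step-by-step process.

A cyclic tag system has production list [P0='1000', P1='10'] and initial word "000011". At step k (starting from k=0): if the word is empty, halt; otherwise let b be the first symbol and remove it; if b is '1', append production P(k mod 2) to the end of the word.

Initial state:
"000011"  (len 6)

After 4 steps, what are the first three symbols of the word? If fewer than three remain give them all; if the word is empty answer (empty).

11

0) "000011"  (len 6)
1) "00011"  (len 5)
2) "0011"  (len 4)
3) "011"  (len 3)
4) "11"  (len 2)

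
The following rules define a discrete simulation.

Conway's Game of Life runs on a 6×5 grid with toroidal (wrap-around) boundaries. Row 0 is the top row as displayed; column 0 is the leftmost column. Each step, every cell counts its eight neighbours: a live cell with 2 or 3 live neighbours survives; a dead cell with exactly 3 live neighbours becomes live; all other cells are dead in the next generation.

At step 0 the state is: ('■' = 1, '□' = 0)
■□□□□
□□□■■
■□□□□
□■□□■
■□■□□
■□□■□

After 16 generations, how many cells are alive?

0) ■□□□□
□□□■■
■□□□□
□■□□■
■□■□□
■□□■□
1) ■□□■□
■□□□■
■□□■□
□■□□■
■□■■□
■□□□□
2) ■■□□□
■■□■□
□■□■□
□■□□□
■□■■□
■□■■□
3) □□□■□
□□□□□
□■□□■
■■□■■
■□□■□
■□□■□
4) □□□□■
□□□□□
□■■■■
□■□■□
□□□■□
□□■■□
5) □□□■□
■□■□■
■■□■■
■■□□□
□□□■■
□□■■■
6) ■■□□□
□□■□□
□□□■□
□■□□□
□■□□□
□□■□□
7) □■■□□
□■■□□
□□■□□
□□■□□
□■■□□
■□■□□
8) ■□□■□
□□□■□
□□■■□
□□■■□
□□■■□
■□□■□
9) □□■■□
□□□■□
□□□□■
□■□□■
□■□□□
□■□■□
10) □□□■■
□□■■■
■□□■■
□□□□□
□■□□□
□■□■□
11) ■□□□□
□□■□□
■□■□□
■□□□■
□□■□□
■□□■■
12) ■■□■□
□□□□□
■□□■■
■□□■■
□■□□□
■■□■■
13) □■□■□
□■■■□
■□□■□
□■■■□
□■□□□
□□□■□
14) □■□■■
■■□■□
■□□□□
■■□■■
□■□■□
□□□□□
15) □■□■■
□■□■□
□□□■□
□■□■□
□■□■□
■□□■■
16) □■□□□
■□□■□
□□□■■
□□□■■
□■□■□
□■□□□

10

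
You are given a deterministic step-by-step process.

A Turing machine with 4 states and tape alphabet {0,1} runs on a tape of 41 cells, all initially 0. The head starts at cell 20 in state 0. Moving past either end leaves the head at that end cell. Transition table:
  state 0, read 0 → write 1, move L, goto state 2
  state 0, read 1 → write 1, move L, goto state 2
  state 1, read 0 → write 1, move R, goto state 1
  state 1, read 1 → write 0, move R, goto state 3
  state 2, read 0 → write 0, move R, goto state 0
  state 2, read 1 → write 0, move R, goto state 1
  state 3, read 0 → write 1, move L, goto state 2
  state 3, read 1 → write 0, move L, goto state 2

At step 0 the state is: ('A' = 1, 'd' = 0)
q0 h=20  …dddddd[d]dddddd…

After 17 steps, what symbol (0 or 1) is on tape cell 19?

k=0  q0 h=20  …dddddd[d]dddddd…
k=1  q2 h=19  …dddddd[d]Addddd…
k=2  q0 h=20  …dddddd[A]dddddd…
k=3  q2 h=19  …dddddd[d]Addddd…
k=4  q0 h=20  …dddddd[A]dddddd…
k=5  q2 h=19  …dddddd[d]Addddd…
k=6  q0 h=20  …dddddd[A]dddddd…
k=7  q2 h=19  …dddddd[d]Addddd…
k=8  q0 h=20  …dddddd[A]dddddd…
k=9  q2 h=19  …dddddd[d]Addddd…
k=10  q0 h=20  …dddddd[A]dddddd…
k=11  q2 h=19  …dddddd[d]Addddd…
k=12  q0 h=20  …dddddd[A]dddddd…
k=13  q2 h=19  …dddddd[d]Addddd…
k=14  q0 h=20  …dddddd[A]dddddd…
k=15  q2 h=19  …dddddd[d]Addddd…
k=16  q0 h=20  …dddddd[A]dddddd…
k=17  q2 h=19  …dddddd[d]Addddd…

0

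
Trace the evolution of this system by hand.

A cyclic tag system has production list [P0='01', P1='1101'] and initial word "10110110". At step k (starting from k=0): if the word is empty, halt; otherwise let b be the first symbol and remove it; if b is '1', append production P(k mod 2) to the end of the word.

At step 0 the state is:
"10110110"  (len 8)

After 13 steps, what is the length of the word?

k=0  "10110110"  (len 8)
k=1  "011011001"  (len 9)
k=2  "11011001"  (len 8)
k=3  "101100101"  (len 9)
k=4  "011001011101"  (len 12)
k=5  "11001011101"  (len 11)
k=6  "10010111011101"  (len 14)
k=7  "001011101110101"  (len 15)
k=8  "01011101110101"  (len 14)
k=9  "1011101110101"  (len 13)
k=10  "0111011101011101"  (len 16)
k=11  "111011101011101"  (len 15)
k=12  "110111010111011101"  (len 18)
k=13  "1011101011101110101"  (len 19)

19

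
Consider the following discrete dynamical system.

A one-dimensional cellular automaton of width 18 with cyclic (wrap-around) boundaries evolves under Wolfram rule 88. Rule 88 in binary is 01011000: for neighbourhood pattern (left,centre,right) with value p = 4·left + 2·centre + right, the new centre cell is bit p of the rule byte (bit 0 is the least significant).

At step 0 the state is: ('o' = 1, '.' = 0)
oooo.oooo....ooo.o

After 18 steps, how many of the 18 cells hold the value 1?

4

0) oooo.oooo....ooo.o
1) ...o.o..oo...o.o.o
2) o.....o.ooo.......
3) .o......o.oo......
4) ..o.......ooo.....
5) ...o......o.oo....
6) ....o.......ooo...
7) .....o......o.oo..
8) ......o.......ooo.
9) .......o......o.oo
10) o.......o.......oo
11) oo.......o......o.
12) ooo.......o.......
13) o.oo.......o......
14) ..ooo.......o.....
15) ..o.oo.......o....
16) ....ooo.......o...
17) ....o.oo.......o..
18) ......ooo.......o.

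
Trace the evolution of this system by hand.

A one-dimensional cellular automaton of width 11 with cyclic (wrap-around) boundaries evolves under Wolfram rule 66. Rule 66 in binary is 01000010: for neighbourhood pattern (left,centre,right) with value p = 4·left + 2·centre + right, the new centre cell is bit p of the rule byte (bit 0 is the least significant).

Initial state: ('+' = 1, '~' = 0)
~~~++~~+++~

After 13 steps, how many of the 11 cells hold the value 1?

2

t=0: ~~~++~~+++~
t=1: ~~+~+~+~~+~
t=2: ~+~~~~~~+~~
t=3: +~~~~~~+~~~
t=4: ~~~~~~+~~~+
t=5: ~~~~~+~~~+~
t=6: ~~~~+~~~+~~
t=7: ~~~+~~~+~~~
t=8: ~~+~~~+~~~~
t=9: ~+~~~+~~~~~
t=10: +~~~+~~~~~~
t=11: ~~~+~~~~~~+
t=12: ~~+~~~~~~+~
t=13: ~+~~~~~~+~~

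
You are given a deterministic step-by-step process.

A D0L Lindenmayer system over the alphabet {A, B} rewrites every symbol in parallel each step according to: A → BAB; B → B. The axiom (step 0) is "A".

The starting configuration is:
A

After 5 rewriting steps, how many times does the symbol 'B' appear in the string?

10

gen 0: A
gen 1: BAB
gen 2: BBABB
gen 3: BBBABBB
gen 4: BBBBABBBB
gen 5: BBBBBABBBBB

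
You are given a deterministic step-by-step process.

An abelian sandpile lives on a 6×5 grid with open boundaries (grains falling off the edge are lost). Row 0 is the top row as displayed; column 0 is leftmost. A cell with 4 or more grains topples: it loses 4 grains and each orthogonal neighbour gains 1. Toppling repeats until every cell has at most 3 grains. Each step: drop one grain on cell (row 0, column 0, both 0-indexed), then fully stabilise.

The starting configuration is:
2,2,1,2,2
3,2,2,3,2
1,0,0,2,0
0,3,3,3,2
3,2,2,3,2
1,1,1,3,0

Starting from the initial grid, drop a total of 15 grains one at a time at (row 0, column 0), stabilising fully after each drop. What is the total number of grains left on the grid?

54

t=0: 2,2,1,2,2
3,2,2,3,2
1,0,0,2,0
0,3,3,3,2
3,2,2,3,2
1,1,1,3,0
t=1: 3,2,1,2,2
3,2,2,3,2
1,0,0,2,0
0,3,3,3,2
3,2,2,3,2
1,1,1,3,0
t=2: 1,3,1,2,2
0,3,2,3,2
2,0,0,2,0
0,3,3,3,2
3,2,2,3,2
1,1,1,3,0
t=3: 2,3,1,2,2
0,3,2,3,2
2,0,0,2,0
0,3,3,3,2
3,2,2,3,2
1,1,1,3,0
t=4: 3,3,1,2,2
0,3,2,3,2
2,0,0,2,0
0,3,3,3,2
3,2,2,3,2
1,1,1,3,0
t=5: 1,1,2,2,2
2,0,3,3,2
2,1,0,2,0
0,3,3,3,2
3,2,2,3,2
1,1,1,3,0
t=6: 2,1,2,2,2
2,0,3,3,2
2,1,0,2,0
0,3,3,3,2
3,2,2,3,2
1,1,1,3,0
t=7: 3,1,2,2,2
2,0,3,3,2
2,1,0,2,0
0,3,3,3,2
3,2,2,3,2
1,1,1,3,0
t=8: 0,2,2,2,2
3,0,3,3,2
2,1,0,2,0
0,3,3,3,2
3,2,2,3,2
1,1,1,3,0
t=9: 1,2,2,2,2
3,0,3,3,2
2,1,0,2,0
0,3,3,3,2
3,2,2,3,2
1,1,1,3,0
t=10: 2,2,2,2,2
3,0,3,3,2
2,1,0,2,0
0,3,3,3,2
3,2,2,3,2
1,1,1,3,0
t=11: 3,2,2,2,2
3,0,3,3,2
2,1,0,2,0
0,3,3,3,2
3,2,2,3,2
1,1,1,3,0
t=12: 1,3,2,2,2
0,1,3,3,2
3,1,0,2,0
0,3,3,3,2
3,2,2,3,2
1,1,1,3,0
t=13: 2,3,2,2,2
0,1,3,3,2
3,1,0,2,0
0,3,3,3,2
3,2,2,3,2
1,1,1,3,0
t=14: 3,3,2,2,2
0,1,3,3,2
3,1,0,2,0
0,3,3,3,2
3,2,2,3,2
1,1,1,3,0
t=15: 1,0,3,2,2
1,2,3,3,2
3,1,0,2,0
0,3,3,3,2
3,2,2,3,2
1,1,1,3,0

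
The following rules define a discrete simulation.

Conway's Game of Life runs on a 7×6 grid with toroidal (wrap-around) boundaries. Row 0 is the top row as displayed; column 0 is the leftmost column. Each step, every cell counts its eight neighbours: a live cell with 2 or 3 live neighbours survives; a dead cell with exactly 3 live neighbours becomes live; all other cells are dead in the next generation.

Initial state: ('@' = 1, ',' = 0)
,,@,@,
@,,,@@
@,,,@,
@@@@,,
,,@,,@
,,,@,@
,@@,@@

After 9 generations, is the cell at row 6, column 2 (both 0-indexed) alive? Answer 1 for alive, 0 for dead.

1

[0] ,,@,@,
@,,,@@
@,,,@,
@@@@,,
,,@,,@
,,,@,@
,@@,@@
[1] ,,@,,,
@@,,@,
,,@,@,
@,@@@,
,,,,,@
,@,@,@
@@@,,@
[2] ,,@@,,
,@@,,@
@,@,@,
,@@,@,
,@,,,@
,@,,,@
,,,@@@
[3] @@,,,@
@,,,@@
@,,,@,
,,@,@,
,@,,@@
,,@,,@
@,,@,@
[4] ,@,,,,
,,,,@,
@@,,@,
@@,,@,
@@@,@@
,@@@,,
,,@,,,
[5] ,,,,,,
@@,,,@
@@,@@,
,,,,@,
,,,,@,
,,,,@@
,,,@,,
[6] @,,,,,
,@@,@@
,@@@@,
,,,,@,
,,,@@,
,,,@@@
,,,,@,
[7] @@,@@,
,,,,@@
@@,,,,
,,,,,@
,,,,,,
,,,,,@
,,,@@,
[8] @,@,,,
,,@@@,
@,,,@,
@,,,,,
,,,,,,
,,,,@,
@,@@,,
[9] ,,,,@@
,,@,@,
,@,,@,
,,,,,@
,,,,,,
,,,@,,
,,@@,@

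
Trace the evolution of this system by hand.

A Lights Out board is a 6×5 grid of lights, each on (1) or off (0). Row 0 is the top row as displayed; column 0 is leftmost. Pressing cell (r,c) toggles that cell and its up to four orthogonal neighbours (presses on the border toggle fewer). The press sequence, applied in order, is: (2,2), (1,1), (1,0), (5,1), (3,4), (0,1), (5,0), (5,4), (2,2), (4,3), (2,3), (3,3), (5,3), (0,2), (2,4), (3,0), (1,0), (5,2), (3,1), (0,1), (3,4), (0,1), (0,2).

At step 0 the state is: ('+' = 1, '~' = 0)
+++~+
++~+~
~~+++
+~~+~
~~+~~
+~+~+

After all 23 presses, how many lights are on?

13

[0] +++~+
++~+~
~~+++
+~~+~
~~+~~
+~+~+
[1] +++~+
++++~
~+~~+
+~++~
~~+~~
+~+~+
[2] +~+~+
~~~+~
~~~~+
+~++~
~~+~~
+~+~+
[3] ~~+~+
++~+~
+~~~+
+~++~
~~+~~
+~+~+
[4] ~~+~+
++~+~
+~~~+
+~++~
~++~~
~+~~+
[5] ~~+~+
++~+~
+~~~~
+~+~+
~++~+
~+~~+
[6] ++~~+
+~~+~
+~~~~
+~+~+
~++~+
~+~~+
[7] ++~~+
+~~+~
+~~~~
+~+~+
+++~+
+~~~+
[8] ++~~+
+~~+~
+~~~~
+~+~+
+++~~
+~~+~
[9] ++~~+
+~++~
++++~
+~~~+
+++~~
+~~+~
[10] ++~~+
+~++~
++++~
+~~++
++~++
+~~~~
[11] ++~~+
+~+~~
++~~+
+~~~+
++~++
+~~~~
[12] ++~~+
+~+~~
++~++
+~++~
++~~+
+~~~~
[13] ++~~+
+~+~~
++~++
+~++~
++~++
+~+++
[14] +~+++
+~~~~
++~++
+~++~
++~++
+~+++
[15] +~+++
+~~~+
++~~~
+~+++
++~++
+~+++
[16] +~+++
+~~~+
~+~~~
~++++
~+~++
+~+++
[17] ~~+++
~+~~+
++~~~
~++++
~+~++
+~+++
[18] ~~+++
~+~~+
++~~~
~++++
~++++
++~~+
[19] ~~+++
~+~~+
+~~~~
+~~++
~~+++
++~~+
[20] ++~++
~~~~+
+~~~~
+~~++
~~+++
++~~+
[21] ++~++
~~~~+
+~~~+
+~~~~
~~++~
++~~+
[22] ~~+++
~+~~+
+~~~+
+~~~~
~~++~
++~~+
[23] ~+~~+
~++~+
+~~~+
+~~~~
~~++~
++~~+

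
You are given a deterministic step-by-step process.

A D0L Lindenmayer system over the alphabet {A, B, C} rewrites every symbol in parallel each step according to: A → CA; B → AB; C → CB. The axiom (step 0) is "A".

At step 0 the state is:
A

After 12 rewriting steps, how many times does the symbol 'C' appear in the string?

t=0: A
t=1: CA
t=2: CBCA
t=3: CBABCBCA
t=4: CBABCAABCBABCBCA
t=5: CBABCAABCBCACAABCBABCAABCBABCBCA
t=6: CBABCAABCBCACAABCBABCBCACBCACAABCBABCAABCBCACAABCBABCAABCBABCBCA
t=7: CBABCAABCBCACAABCBABCBCACBCACAABCBABCAABCBABCBCACBABCBCACB…ABCBCACAABCBABCBCACBCACAABCBABCAABCBCACAABCBABCAABCBABCBCA  (len 128)
t=8: CBABCAABCBCACAABCBABCBCACBCACAABCBABCAABCBABCBCACBABCBCACB…ABCBCACAABCBABCBCACBCACAABCBABCAABCBCACAABCBABCAABCBABCBCA  (len 256)
t=9: CBABCAABCBCACAABCBABCBCACBCACAABCBABCAABCBABCBCACBABCBCACB…ABCBCACAABCBABCBCACBCACAABCBABCAABCBCACAABCBABCAABCBABCBCA  (len 512)
t=10: CBABCAABCBCACAABCBABCBCACBCACAABCBABCAABCBABCBCACBABCBCACB…ABCBCACAABCBABCBCACBCACAABCBABCAABCBCACAABCBABCAABCBABCBCA  (len 1024)
t=11: CBABCAABCBCACAABCBABCBCACBCACAABCBABCAABCBABCBCACBABCBCACB…ABCBCACAABCBABCBCACBCACAABCBABCAABCBCACAABCBABCAABCBABCBCA  (len 2048)
t=12: CBABCAABCBCACAABCBABCBCACBCACAABCBABCAABCBABCBCACBABCBCACB…ABCBCACAABCBABCBCACBCACAABCBABCAABCBCACAABCBABCAABCBABCBCA  (len 4096)

1365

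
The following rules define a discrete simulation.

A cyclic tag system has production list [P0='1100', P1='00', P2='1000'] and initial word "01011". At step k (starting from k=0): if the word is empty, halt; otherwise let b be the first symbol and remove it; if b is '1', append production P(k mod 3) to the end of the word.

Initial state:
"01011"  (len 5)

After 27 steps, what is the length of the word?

4

gen 0: "01011"  (len 5)
gen 1: "1011"  (len 4)
gen 2: "01100"  (len 5)
gen 3: "1100"  (len 4)
gen 4: "1001100"  (len 7)
gen 5: "00110000"  (len 8)
gen 6: "0110000"  (len 7)
gen 7: "110000"  (len 6)
gen 8: "1000000"  (len 7)
gen 9: "0000001000"  (len 10)
gen 10: "000001000"  (len 9)
gen 11: "00001000"  (len 8)
gen 12: "0001000"  (len 7)
gen 13: "001000"  (len 6)
gen 14: "01000"  (len 5)
gen 15: "1000"  (len 4)
gen 16: "0001100"  (len 7)
gen 17: "001100"  (len 6)
gen 18: "01100"  (len 5)
gen 19: "1100"  (len 4)
gen 20: "10000"  (len 5)
gen 21: "00001000"  (len 8)
gen 22: "0001000"  (len 7)
gen 23: "001000"  (len 6)
gen 24: "01000"  (len 5)
gen 25: "1000"  (len 4)
gen 26: "00000"  (len 5)
gen 27: "0000"  (len 4)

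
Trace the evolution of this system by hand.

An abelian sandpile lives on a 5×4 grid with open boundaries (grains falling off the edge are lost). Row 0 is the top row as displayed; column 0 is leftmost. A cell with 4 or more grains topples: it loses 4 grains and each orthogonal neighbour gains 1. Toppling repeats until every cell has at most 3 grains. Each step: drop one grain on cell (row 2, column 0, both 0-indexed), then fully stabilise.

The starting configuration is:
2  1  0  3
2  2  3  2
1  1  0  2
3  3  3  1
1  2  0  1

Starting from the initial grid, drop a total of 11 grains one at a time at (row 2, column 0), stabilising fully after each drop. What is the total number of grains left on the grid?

39

0) 2  1  0  3
2  2  3  2
1  1  0  2
3  3  3  1
1  2  0  1
1) 2  1  0  3
2  2  3  2
2  1  0  2
3  3  3  1
1  2  0  1
2) 2  1  0  3
2  2  3  2
3  1  0  2
3  3  3  1
1  2  0  1
3) 2  1  0  3
3  2  3  2
1  3  1  2
1  1  0  2
2  3  1  1
4) 2  1  0  3
3  2  3  2
2  3  1  2
1  1  0  2
2  3  1  1
5) 2  1  0  3
3  2  3  2
3  3  1  2
1  1  0  2
2  3  1  1
6) 3  2  1  3
1  1  0  3
2  1  3  2
2  2  0  2
2  3  1  1
7) 3  2  1  3
1  1  0  3
3  1  3  2
2  2  0  2
2  3  1  1
8) 3  2  1  3
2  1  0  3
0  2  3  2
3  2  0  2
2  3  1  1
9) 3  2  1  3
2  1  0  3
1  2  3  2
3  2  0  2
2  3  1  1
10) 3  2  1  3
2  1  0  3
2  2  3  2
3  2  0  2
2  3  1  1
11) 3  2  1  3
2  1  0  3
3  2  3  2
3  2  0  2
2  3  1  1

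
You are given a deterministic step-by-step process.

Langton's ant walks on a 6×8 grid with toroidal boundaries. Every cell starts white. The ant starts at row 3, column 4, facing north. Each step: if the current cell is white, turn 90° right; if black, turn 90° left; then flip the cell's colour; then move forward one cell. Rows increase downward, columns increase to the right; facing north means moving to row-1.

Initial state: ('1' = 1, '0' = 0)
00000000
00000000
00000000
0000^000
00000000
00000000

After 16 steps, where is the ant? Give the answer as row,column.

3,4

k=0  00000000
00000000
00000000
0000^000
00000000
00000000
k=1  00000000
00000000
00000000
00001>00
00000000
00000000
k=2  00000000
00000000
00000000
00001100
00000v00
00000000
k=3  00000000
00000000
00000000
00001100
0000<100
00000000
k=4  00000000
00000000
00000000
0000^100
00001100
00000000
k=5  00000000
00000000
00000000
000<0100
00001100
00000000
k=6  00000000
00000000
000^0000
00010100
00001100
00000000
k=7  00000000
00000000
0001>000
00010100
00001100
00000000
k=8  00000000
00000000
00011000
0001v100
00001100
00000000
k=9  00000000
00000000
00011000
000<1100
00001100
00000000
k=10  00000000
00000000
00011000
00001100
000v1100
00000000
k=11  00000000
00000000
00011000
00001100
00<11100
00000000
k=12  00000000
00000000
00011000
00^01100
00111100
00000000
k=13  00000000
00000000
00011000
001>1100
00111100
00000000
k=14  00000000
00000000
00011000
00111100
001v1100
00000000
k=15  00000000
00000000
00011000
00111100
0010>100
00000000
k=16  00000000
00000000
00011000
0011^100
00100100
00000000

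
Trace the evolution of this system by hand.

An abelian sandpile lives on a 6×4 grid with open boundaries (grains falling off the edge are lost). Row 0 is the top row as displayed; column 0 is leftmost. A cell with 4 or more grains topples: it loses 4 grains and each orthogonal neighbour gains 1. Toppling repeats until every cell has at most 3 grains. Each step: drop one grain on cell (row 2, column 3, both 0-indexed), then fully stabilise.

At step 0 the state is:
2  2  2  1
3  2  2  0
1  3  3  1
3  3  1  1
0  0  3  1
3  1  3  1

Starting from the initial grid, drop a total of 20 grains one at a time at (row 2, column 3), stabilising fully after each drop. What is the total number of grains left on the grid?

k=0  2  2  2  1
3  2  2  0
1  3  3  1
3  3  1  1
0  0  3  1
3  1  3  1
k=1  2  2  2  1
3  2  2  0
1  3  3  2
3  3  1  1
0  0  3  1
3  1  3  1
k=2  2  2  2  1
3  2  2  0
1  3  3  3
3  3  1  1
0  0  3  1
3  1  3  1
k=3  2  2  2  1
3  3  3  1
3  1  1  1
0  1  3  2
1  1  3  1
3  1  3  1
k=4  2  2  2  1
3  3  3  1
3  1  1  2
0  1  3  2
1  1  3  1
3  1  3  1
k=5  2  2  2  1
3  3  3  1
3  1  1  3
0  1  3  2
1  1  3  1
3  1  3  1
k=6  2  2  2  1
3  3  3  2
3  1  2  0
0  1  3  3
1  1  3  1
3  1  3  1
k=7  2  2  2  1
3  3  3  2
3  1  2  1
0  1  3  3
1  1  3  1
3  1  3  1
k=8  2  2  2  1
3  3  3  2
3  1  2  2
0  1  3  3
1  1  3  1
3  1  3  1
k=9  2  2  2  1
3  3  3  2
3  1  2  3
0  1  3  3
1  1  3  1
3  1  3  1
k=10  3  3  3  2
1  2  2  0
1  0  2  3
1  3  2  1
1  2  1  3
3  2  0  2
k=11  3  3  3  2
1  2  2  1
1  0  3  0
1  3  2  2
1  2  1  3
3  2  0  2
k=12  3  3  3  2
1  2  2  1
1  0  3  1
1  3  2  2
1  2  1  3
3  2  0  2
k=13  3  3  3  2
1  2  2  1
1  0  3  2
1  3  2  2
1  2  1  3
3  2  0  2
k=14  3  3  3  2
1  2  2  1
1  0  3  3
1  3  2  2
1  2  1  3
3  2  0  2
k=15  3  3  3  2
1  2  3  2
1  1  0  1
1  3  3  3
1  2  1  3
3  2  0  2
k=16  3  3  3  2
1  2  3  2
1  1  0  2
1  3  3  3
1  2  1  3
3  2  0  2
k=17  3  3  3  2
1  2  3  2
1  1  0  3
1  3  3  3
1  2  1  3
3  2  0  2
k=18  3  3  3  2
1  2  3  3
1  2  2  1
2  0  1  2
1  3  3  0
3  2  0  3
k=19  3  3  3  2
1  2  3  3
1  2  2  2
2  0  1  2
1  3  3  0
3  2  0  3
k=20  3  3  3  2
1  2  3  3
1  2  2  3
2  0  1  2
1  3  3  0
3  2  0  3

48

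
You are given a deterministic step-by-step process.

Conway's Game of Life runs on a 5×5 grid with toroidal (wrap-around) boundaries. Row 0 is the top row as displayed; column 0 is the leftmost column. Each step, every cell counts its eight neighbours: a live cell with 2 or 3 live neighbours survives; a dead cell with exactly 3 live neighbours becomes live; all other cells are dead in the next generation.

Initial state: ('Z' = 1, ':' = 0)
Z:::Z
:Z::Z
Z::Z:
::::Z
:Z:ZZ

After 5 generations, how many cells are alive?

2

0) Z:::Z
:Z::Z
Z::Z:
::::Z
:Z:ZZ
1) :ZZ::
:Z:Z:
Z::Z:
::Z::
:::Z:
2) :Z:Z:
ZZ:ZZ
:Z:ZZ
::ZZZ
:Z:Z:
3) :Z:Z:
:Z:::
:Z:::
:Z:::
ZZ:::
4) :Z:::
ZZ:::
ZZZ::
:ZZ::
ZZ:::
5) ::Z::
:::::
:::::
:::::
Z::::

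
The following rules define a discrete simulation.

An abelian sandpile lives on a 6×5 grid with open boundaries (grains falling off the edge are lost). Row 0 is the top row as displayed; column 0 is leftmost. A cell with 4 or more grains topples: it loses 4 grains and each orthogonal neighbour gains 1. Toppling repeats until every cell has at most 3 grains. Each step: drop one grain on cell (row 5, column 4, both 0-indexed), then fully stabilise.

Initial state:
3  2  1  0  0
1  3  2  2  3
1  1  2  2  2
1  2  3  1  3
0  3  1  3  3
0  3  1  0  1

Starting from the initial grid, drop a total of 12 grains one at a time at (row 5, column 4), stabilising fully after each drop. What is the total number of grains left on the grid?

0) 3  2  1  0  0
1  3  2  2  3
1  1  2  2  2
1  2  3  1  3
0  3  1  3  3
0  3  1  0  1
1) 3  2  1  0  0
1  3  2  2  3
1  1  2  2  2
1  2  3  1  3
0  3  1  3  3
0  3  1  0  2
2) 3  2  1  0  0
1  3  2  2  3
1  1  2  2  2
1  2  3  1  3
0  3  1  3  3
0  3  1  0  3
3) 3  2  1  0  0
1  3  2  2  3
1  1  2  2  3
1  2  3  3  0
0  3  2  0  2
0  3  1  2  1
4) 3  2  1  0  0
1  3  2  2  3
1  1  2  2  3
1  2  3  3  0
0  3  2  0  2
0  3  1  2  2
5) 3  2  1  0  0
1  3  2  2  3
1  1  2  2  3
1  2  3  3  0
0  3  2  0  2
0  3  1  2  3
6) 3  2  1  0  0
1  3  2  2  3
1  1  2  2  3
1  2  3  3  0
0  3  2  0  3
0  3  1  3  0
7) 3  2  1  0  0
1  3  2  2  3
1  1  2  2  3
1  2  3  3  0
0  3  2  0  3
0  3  1  3  1
8) 3  2  1  0  0
1  3  2  2  3
1  1  2  2  3
1  2  3  3  0
0  3  2  0  3
0  3  1  3  2
9) 3  2  1  0  0
1  3  2  2  3
1  1  2  2  3
1  2  3  3  0
0  3  2  0  3
0  3  1  3  3
10) 3  2  1  0  0
1  3  2  2  3
1  1  2  2  3
1  2  3  3  1
0  3  2  2  0
0  3  2  0  2
11) 3  2  1  0  0
1  3  2  2  3
1  1  2  2  3
1  2  3  3  1
0  3  2  2  0
0  3  2  0  3
12) 3  2  1  0  0
1  3  2  2  3
1  1  2  2  3
1  2  3  3  1
0  3  2  2  1
0  3  2  1  0

50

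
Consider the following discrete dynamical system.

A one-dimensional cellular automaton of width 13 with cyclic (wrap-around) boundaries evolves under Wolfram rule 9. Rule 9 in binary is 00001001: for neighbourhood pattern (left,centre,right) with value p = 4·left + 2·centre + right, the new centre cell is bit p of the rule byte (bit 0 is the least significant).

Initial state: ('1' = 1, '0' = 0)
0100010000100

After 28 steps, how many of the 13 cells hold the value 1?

4

step 0: 0100010000100
step 1: 0001000110001
step 2: 0100010100100
step 3: 0001000000001
step 4: 0100011111100
step 5: 0001010000001
step 6: 0100000111100
step 7: 0001110100001
step 8: 0101000001100
step 9: 0000011101001
step 10: 0111010000000
step 11: 0100000111111
step 12: 0001110100000
step 13: 1101000001111
step 14: 0000011101000
step 15: 1111010000011
step 16: 0000000111010
step 17: 1111110100000
step 18: 1000000001110
step 19: 0011111101000
step 20: 1010000000011
step 21: 0000111111010
step 22: 1110100000000
step 23: 1000001111110
step 24: 0011101000000
step 25: 1010000011111
step 26: 0000111010000
step 27: 1110100000111
step 28: 0000001110100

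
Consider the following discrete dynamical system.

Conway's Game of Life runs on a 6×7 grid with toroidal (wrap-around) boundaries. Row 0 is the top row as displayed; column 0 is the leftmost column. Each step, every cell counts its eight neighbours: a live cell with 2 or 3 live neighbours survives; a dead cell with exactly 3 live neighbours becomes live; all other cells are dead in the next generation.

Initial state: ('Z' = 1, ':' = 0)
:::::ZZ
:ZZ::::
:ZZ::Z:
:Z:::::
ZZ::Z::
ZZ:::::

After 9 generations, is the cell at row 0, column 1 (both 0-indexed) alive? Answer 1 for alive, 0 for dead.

t=0: :::::ZZ
:ZZ::::
:ZZ::Z:
:Z:::::
ZZ::Z::
ZZ:::::
t=1: ::Z:::Z
ZZZ::ZZ
Z::::::
:::::::
::Z::::
:Z:::Z:
t=2: ::Z::::
::Z::Z:
Z::::::
:::::::
:::::::
:ZZ::::
t=3: ::ZZ:::
:Z:::::
:::::::
:::::::
:::::::
:ZZ::::
t=4: :::Z:::
::Z::::
:::::::
:::::::
:::::::
:ZZZ:::
t=5: :Z:Z:::
:::::::
:::::::
:::::::
::Z::::
::ZZ:::
t=6: :::Z:::
:::::::
:::::::
:::::::
::ZZ:::
:Z:Z:::
t=7: ::Z::::
:::::::
:::::::
:::::::
::ZZ:::
:::ZZ::
t=8: :::Z:::
:::::::
:::::::
:::::::
::ZZZ::
::::Z::
t=9: :::::::
:::::::
:::::::
:::Z:::
:::ZZ::
::Z:Z::

0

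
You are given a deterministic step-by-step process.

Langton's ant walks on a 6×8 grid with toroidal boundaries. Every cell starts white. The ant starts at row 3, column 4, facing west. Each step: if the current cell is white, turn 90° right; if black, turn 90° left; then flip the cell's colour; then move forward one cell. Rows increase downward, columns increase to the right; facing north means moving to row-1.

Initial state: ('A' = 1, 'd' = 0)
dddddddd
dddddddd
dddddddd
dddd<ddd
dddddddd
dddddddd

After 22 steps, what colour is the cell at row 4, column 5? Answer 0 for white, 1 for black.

[0] dddddddd
dddddddd
dddddddd
dddd<ddd
dddddddd
dddddddd
[1] dddddddd
dddddddd
dddd^ddd
ddddAddd
dddddddd
dddddddd
[2] dddddddd
dddddddd
ddddA>dd
ddddAddd
dddddddd
dddddddd
[3] dddddddd
dddddddd
ddddAAdd
ddddAvdd
dddddddd
dddddddd
[4] dddddddd
dddddddd
ddddAAdd
dddd<Add
dddddddd
dddddddd
[5] dddddddd
dddddddd
ddddAAdd
dddddAdd
ddddvddd
dddddddd
[6] dddddddd
dddddddd
ddddAAdd
dddddAdd
ddd<Addd
dddddddd
[7] dddddddd
dddddddd
ddddAAdd
ddd^dAdd
dddAAddd
dddddddd
[8] dddddddd
dddddddd
ddddAAdd
dddA>Add
dddAAddd
dddddddd
[9] dddddddd
dddddddd
ddddAAdd
dddAAAdd
dddAvddd
dddddddd
[10] dddddddd
dddddddd
ddddAAdd
dddAAAdd
dddAd>dd
dddddddd
[11] dddddddd
dddddddd
ddddAAdd
dddAAAdd
dddAdAdd
dddddvdd
[12] dddddddd
dddddddd
ddddAAdd
dddAAAdd
dddAdAdd
dddd<Add
[13] dddddddd
dddddddd
ddddAAdd
dddAAAdd
dddA^Add
ddddAAdd
[14] dddddddd
dddddddd
ddddAAdd
dddAAAdd
dddAA>dd
ddddAAdd
[15] dddddddd
dddddddd
ddddAAdd
dddAA^dd
dddAAddd
ddddAAdd
[16] dddddddd
dddddddd
ddddAAdd
dddA<ddd
dddAAddd
ddddAAdd
[17] dddddddd
dddddddd
ddddAAdd
dddAdddd
dddAvddd
ddddAAdd
[18] dddddddd
dddddddd
ddddAAdd
dddAdddd
dddAd>dd
ddddAAdd
[19] dddddddd
dddddddd
ddddAAdd
dddAdddd
dddAdAdd
ddddAvdd
[20] dddddddd
dddddddd
ddddAAdd
dddAdddd
dddAdAdd
ddddAd>d
[21] ddddddvd
dddddddd
ddddAAdd
dddAdddd
dddAdAdd
ddddAdAd
[22] ddddd<Ad
dddddddd
ddddAAdd
dddAdddd
dddAdAdd
ddddAdAd

1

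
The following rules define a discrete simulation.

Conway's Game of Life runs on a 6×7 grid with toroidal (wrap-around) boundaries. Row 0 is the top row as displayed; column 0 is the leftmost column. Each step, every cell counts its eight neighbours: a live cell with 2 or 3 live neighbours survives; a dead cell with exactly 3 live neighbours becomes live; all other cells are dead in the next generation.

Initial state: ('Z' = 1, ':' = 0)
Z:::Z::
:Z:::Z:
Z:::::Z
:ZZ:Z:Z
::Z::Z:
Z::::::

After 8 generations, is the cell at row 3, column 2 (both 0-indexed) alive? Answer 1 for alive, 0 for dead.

1

[0] Z:::Z::
:Z:::Z:
Z:::::Z
:ZZ:Z:Z
::Z::Z:
Z::::::
[1] ZZ::::Z
:Z:::Z:
::Z:::Z
:ZZZ::Z
Z:ZZ:ZZ
:Z::::Z
[2] :ZZ::ZZ
:ZZ::Z:
:::Z:ZZ
::::Z::
:::ZZZ:
:::::::
[3] ZZZ::ZZ
:Z:Z:::
::ZZ:ZZ
::::::Z
:::ZZZ:
::ZZ::Z
[4] ::::ZZZ
:::Z:::
Z:ZZZZZ
::Z:::Z
::ZZZZZ
:::::::
[5] ::::ZZ:
Z:Z::::
ZZZ:ZZZ
:::::::
::ZZZZZ
:::::::
[6] :::::::
Z:Z::::
Z:ZZ:ZZ
:::::::
:::ZZZ:
::::::Z
[7] :::::::
Z:ZZ:::
Z:ZZ::Z
::Z::::
::::ZZ:
::::ZZ:
[8] :::ZZ::
Z:ZZ::Z
Z:::::Z
:ZZ:ZZZ
:::ZZZ:
::::ZZ:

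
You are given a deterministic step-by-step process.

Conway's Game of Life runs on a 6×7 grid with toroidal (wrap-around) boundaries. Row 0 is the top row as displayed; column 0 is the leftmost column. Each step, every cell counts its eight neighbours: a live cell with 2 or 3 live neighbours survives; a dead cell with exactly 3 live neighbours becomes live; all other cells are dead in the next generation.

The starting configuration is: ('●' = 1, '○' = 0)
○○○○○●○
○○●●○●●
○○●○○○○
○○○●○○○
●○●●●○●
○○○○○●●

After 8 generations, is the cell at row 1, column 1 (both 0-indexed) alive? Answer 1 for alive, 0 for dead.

t=0: ○○○○○●○
○○●●○●●
○○●○○○○
○○○●○○○
●○●●●○●
○○○○○●●
t=1: ○○○○○○○
○○●●●●●
○○●○●○○
○●○○●○○
●○●●●○●
●○○●○○○
t=2: ○○●○○●●
○○●○●●○
○●●○○○○
●●○○●○○
●○●○●●●
●●●●●○●
t=3: ○○○○○○○
○○●○●●●
●○●○●●○
○○○○●○○
○○○○○○○
○○○○○○○
t=4: ○○○○○●○
○●○○●○●
○●○○○○○
○○○●●●○
○○○○○○○
○○○○○○○
t=5: ○○○○○●○
●○○○○●○
●○●●○○○
○○○○●○○
○○○○●○○
○○○○○○○
t=6: ○○○○○○●
○●○○●○○
○●○●●○●
○○○○●○○
○○○○○○○
○○○○○○○
t=7: ○○○○○○○
○○●●●○○
●○●●●○○
○○○●●●○
○○○○○○○
○○○○○○○
t=8: ○○○●○○○
○●●○●○○
○●○○○○○
○○●○○●○
○○○○●○○
○○○○○○○

1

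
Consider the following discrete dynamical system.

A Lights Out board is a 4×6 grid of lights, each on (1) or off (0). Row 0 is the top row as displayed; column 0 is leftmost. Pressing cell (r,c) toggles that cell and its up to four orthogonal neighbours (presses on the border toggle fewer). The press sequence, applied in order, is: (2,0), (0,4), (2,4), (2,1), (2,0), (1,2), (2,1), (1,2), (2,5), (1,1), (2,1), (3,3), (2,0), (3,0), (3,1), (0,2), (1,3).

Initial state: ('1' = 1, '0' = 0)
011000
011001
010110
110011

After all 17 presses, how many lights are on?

13

gen 0: 011000
011001
010110
110011
gen 1: 011000
111001
100110
010011
gen 2: 011111
111011
100110
010011
gen 3: 011111
111001
100001
010001
gen 4: 011111
101001
011001
000001
gen 5: 011111
001001
101001
100001
gen 6: 010111
010101
100001
100001
gen 7: 010111
000101
011001
110001
gen 8: 011111
011001
010001
110001
gen 9: 011111
011000
010010
110000
gen 10: 001111
100000
000010
110000
gen 11: 001111
110000
111010
100000
gen 12: 001111
110000
111110
101110
gen 13: 001111
010000
001110
001110
gen 14: 001111
010000
101110
111110
gen 15: 001111
010000
111110
000110
gen 16: 010011
011000
111110
000110
gen 17: 010111
010110
111010
000110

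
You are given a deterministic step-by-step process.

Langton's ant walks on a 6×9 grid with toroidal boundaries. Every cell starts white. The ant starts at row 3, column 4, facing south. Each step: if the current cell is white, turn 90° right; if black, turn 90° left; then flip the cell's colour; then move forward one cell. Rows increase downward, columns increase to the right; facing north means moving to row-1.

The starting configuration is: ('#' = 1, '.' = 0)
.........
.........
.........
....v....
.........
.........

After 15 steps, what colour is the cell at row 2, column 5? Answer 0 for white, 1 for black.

0

0) .........
.........
.........
....v....
.........
.........
1) .........
.........
.........
...<#....
.........
.........
2) .........
.........
...^.....
...##....
.........
.........
3) .........
.........
...#>....
...##....
.........
.........
4) .........
.........
...##....
...#v....
.........
.........
5) .........
.........
...##....
...#.>...
.........
.........
6) .........
.........
...##....
...#.#...
.....v...
.........
7) .........
.........
...##....
...#.#...
....<#...
.........
8) .........
.........
...##....
...#^#...
....##...
.........
9) .........
.........
...##....
...##>...
....##...
.........
10) .........
.........
...##^...
...##....
....##...
.........
11) .........
.........
...###>..
...##....
....##...
.........
12) .........
.........
...####..
...##.v..
....##...
.........
13) .........
.........
...####..
...##<#..
....##...
.........
14) .........
.........
...##^#..
...####..
....##...
.........
15) .........
.........
...#<.#..
...####..
....##...
.........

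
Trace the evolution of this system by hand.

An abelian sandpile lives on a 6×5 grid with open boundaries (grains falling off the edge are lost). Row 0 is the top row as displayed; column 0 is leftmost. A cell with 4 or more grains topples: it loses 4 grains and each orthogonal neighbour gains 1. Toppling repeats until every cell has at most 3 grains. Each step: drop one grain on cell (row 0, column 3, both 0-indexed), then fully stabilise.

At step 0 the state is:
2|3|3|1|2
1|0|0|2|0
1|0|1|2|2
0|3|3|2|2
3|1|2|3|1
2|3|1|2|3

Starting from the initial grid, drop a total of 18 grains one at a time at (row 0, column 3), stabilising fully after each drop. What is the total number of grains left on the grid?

59

k=0  2|3|3|1|2
1|0|0|2|0
1|0|1|2|2
0|3|3|2|2
3|1|2|3|1
2|3|1|2|3
k=1  2|3|3|2|2
1|0|0|2|0
1|0|1|2|2
0|3|3|2|2
3|1|2|3|1
2|3|1|2|3
k=2  2|3|3|3|2
1|0|0|2|0
1|0|1|2|2
0|3|3|2|2
3|1|2|3|1
2|3|1|2|3
k=3  3|0|1|1|3
1|1|1|3|0
1|0|1|2|2
0|3|3|2|2
3|1|2|3|1
2|3|1|2|3
k=4  3|0|1|2|3
1|1|1|3|0
1|0|1|2|2
0|3|3|2|2
3|1|2|3|1
2|3|1|2|3
k=5  3|0|1|3|3
1|1|1|3|0
1|0|1|2|2
0|3|3|2|2
3|1|2|3|1
2|3|1|2|3
k=6  3|0|2|2|0
1|1|2|0|2
1|0|1|3|2
0|3|3|2|2
3|1|2|3|1
2|3|1|2|3
k=7  3|0|2|3|0
1|1|2|0|2
1|0|1|3|2
0|3|3|2|2
3|1|2|3|1
2|3|1|2|3
k=8  3|0|3|0|1
1|1|2|1|2
1|0|1|3|2
0|3|3|2|2
3|1|2|3|1
2|3|1|2|3
k=9  3|0|3|1|1
1|1|2|1|2
1|0|1|3|2
0|3|3|2|2
3|1|2|3|1
2|3|1|2|3
k=10  3|0|3|2|1
1|1|2|1|2
1|0|1|3|2
0|3|3|2|2
3|1|2|3|1
2|3|1|2|3
k=11  3|0|3|3|1
1|1|2|1|2
1|0|1|3|2
0|3|3|2|2
3|1|2|3|1
2|3|1|2|3
k=12  3|1|0|1|2
1|1|3|2|2
1|0|1|3|2
0|3|3|2|2
3|1|2|3|1
2|3|1|2|3
k=13  3|1|0|2|2
1|1|3|2|2
1|0|1|3|2
0|3|3|2|2
3|1|2|3|1
2|3|1|2|3
k=14  3|1|0|3|2
1|1|3|2|2
1|0|1|3|2
0|3|3|2|2
3|1|2|3|1
2|3|1|2|3
k=15  3|1|1|0|3
1|1|3|3|2
1|0|1|3|2
0|3|3|2|2
3|1|2|3|1
2|3|1|2|3
k=16  3|1|1|1|3
1|1|3|3|2
1|0|1|3|2
0|3|3|2|2
3|1|2|3|1
2|3|1|2|3
k=17  3|1|1|2|3
1|1|3|3|2
1|0|1|3|2
0|3|3|2|2
3|1|2|3|1
2|3|1|2|3
k=18  3|1|1|3|3
1|1|3|3|2
1|0|1|3|2
0|3|3|2|2
3|1|2|3|1
2|3|1|2|3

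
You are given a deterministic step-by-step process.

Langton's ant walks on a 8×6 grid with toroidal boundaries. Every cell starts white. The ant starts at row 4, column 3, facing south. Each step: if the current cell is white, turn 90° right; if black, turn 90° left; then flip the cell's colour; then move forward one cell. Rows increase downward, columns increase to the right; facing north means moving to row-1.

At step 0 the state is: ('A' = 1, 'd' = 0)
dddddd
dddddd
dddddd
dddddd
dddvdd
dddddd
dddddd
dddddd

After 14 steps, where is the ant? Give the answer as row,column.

0) dddddd
dddddd
dddddd
dddddd
dddvdd
dddddd
dddddd
dddddd
1) dddddd
dddddd
dddddd
dddddd
dd<Add
dddddd
dddddd
dddddd
2) dddddd
dddddd
dddddd
dd^ddd
ddAAdd
dddddd
dddddd
dddddd
3) dddddd
dddddd
dddddd
ddA>dd
ddAAdd
dddddd
dddddd
dddddd
4) dddddd
dddddd
dddddd
ddAAdd
ddAvdd
dddddd
dddddd
dddddd
5) dddddd
dddddd
dddddd
ddAAdd
ddAd>d
dddddd
dddddd
dddddd
6) dddddd
dddddd
dddddd
ddAAdd
ddAdAd
ddddvd
dddddd
dddddd
7) dddddd
dddddd
dddddd
ddAAdd
ddAdAd
ddd<Ad
dddddd
dddddd
8) dddddd
dddddd
dddddd
ddAAdd
ddA^Ad
dddAAd
dddddd
dddddd
9) dddddd
dddddd
dddddd
ddAAdd
ddAA>d
dddAAd
dddddd
dddddd
10) dddddd
dddddd
dddddd
ddAA^d
ddAAdd
dddAAd
dddddd
dddddd
11) dddddd
dddddd
dddddd
ddAAA>
ddAAdd
dddAAd
dddddd
dddddd
12) dddddd
dddddd
dddddd
ddAAAA
ddAAdv
dddAAd
dddddd
dddddd
13) dddddd
dddddd
dddddd
ddAAAA
ddAA<A
dddAAd
dddddd
dddddd
14) dddddd
dddddd
dddddd
ddAA^A
ddAAAA
dddAAd
dddddd
dddddd

3,4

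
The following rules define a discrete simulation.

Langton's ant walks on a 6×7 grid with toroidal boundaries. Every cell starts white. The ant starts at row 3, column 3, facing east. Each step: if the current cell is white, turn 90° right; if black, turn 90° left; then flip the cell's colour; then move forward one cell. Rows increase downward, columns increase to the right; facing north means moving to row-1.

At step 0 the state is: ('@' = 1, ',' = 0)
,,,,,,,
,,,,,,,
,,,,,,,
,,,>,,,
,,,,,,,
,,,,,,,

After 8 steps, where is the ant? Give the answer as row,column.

0) ,,,,,,,
,,,,,,,
,,,,,,,
,,,>,,,
,,,,,,,
,,,,,,,
1) ,,,,,,,
,,,,,,,
,,,,,,,
,,,@,,,
,,,v,,,
,,,,,,,
2) ,,,,,,,
,,,,,,,
,,,,,,,
,,,@,,,
,,<@,,,
,,,,,,,
3) ,,,,,,,
,,,,,,,
,,,,,,,
,,^@,,,
,,@@,,,
,,,,,,,
4) ,,,,,,,
,,,,,,,
,,,,,,,
,,@>,,,
,,@@,,,
,,,,,,,
5) ,,,,,,,
,,,,,,,
,,,^,,,
,,@,,,,
,,@@,,,
,,,,,,,
6) ,,,,,,,
,,,,,,,
,,,@>,,
,,@,,,,
,,@@,,,
,,,,,,,
7) ,,,,,,,
,,,,,,,
,,,@@,,
,,@,v,,
,,@@,,,
,,,,,,,
8) ,,,,,,,
,,,,,,,
,,,@@,,
,,@<@,,
,,@@,,,
,,,,,,,

3,3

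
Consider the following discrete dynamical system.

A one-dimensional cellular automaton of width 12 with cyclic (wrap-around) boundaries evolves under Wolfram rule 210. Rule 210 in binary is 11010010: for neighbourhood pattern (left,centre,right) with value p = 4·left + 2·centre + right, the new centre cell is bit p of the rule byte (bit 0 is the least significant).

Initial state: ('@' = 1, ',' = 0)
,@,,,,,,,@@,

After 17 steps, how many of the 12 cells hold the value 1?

0) ,@,,,,,,,@@,
1) @,@,,,,,@,@@
2) @,,@,,,@,,,@
3) @@@,@,@,@,@,
4) ,@@,,,,,,,,,
5) @,@@,,,,,,,,
6) ,,,@@,,,,,,@
7) @,@,@@,,,,@,
8) ,,,,,@@,,@,,
9) ,,,,@,@@@,@,
10) ,,,@,,,@@,,@
11) @,@,@,@,@@@,
12) ,,,,,,,,,@@,
13) ,,,,,,,,@,@@
14) @,,,,,,@,,,@
15) @@,,,,@,@,@,
16) ,@@,,@,,,,,,
17) @,@@@,@,,,,,

5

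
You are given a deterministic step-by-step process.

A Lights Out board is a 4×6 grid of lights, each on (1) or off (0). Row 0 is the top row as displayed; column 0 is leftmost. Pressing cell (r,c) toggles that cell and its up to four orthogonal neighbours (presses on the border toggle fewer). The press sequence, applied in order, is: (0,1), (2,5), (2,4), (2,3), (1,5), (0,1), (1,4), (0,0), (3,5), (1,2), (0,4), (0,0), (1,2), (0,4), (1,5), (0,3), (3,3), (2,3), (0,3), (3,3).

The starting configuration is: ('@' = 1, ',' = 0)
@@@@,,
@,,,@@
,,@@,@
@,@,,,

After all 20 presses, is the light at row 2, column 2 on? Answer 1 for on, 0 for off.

step 0: @@@@,,
@,,,@@
,,@@,@
@,@,,,
step 1: ,,,@,,
@@,,@@
,,@@,@
@,@,,,
step 2: ,,,@,,
@@,,@,
,,@@@,
@,@,,@
step 3: ,,,@,,
@@,,,,
,,@,,@
@,@,@@
step 4: ,,,@,,
@@,@,,
,,,@@@
@,@@@@
step 5: ,,,@,@
@@,@@@
,,,@@,
@,@@@@
step 6: @@@@,@
@,,@@@
,,,@@,
@,@@@@
step 7: @@@@@@
@,,,,,
,,,@,,
@,@@@@
step 8: ,,@@@@
,,,,,,
,,,@,,
@,@@@@
step 9: ,,@@@@
,,,,,,
,,,@,@
@,@@,,
step 10: ,,,@@@
,@@@,,
,,@@,@
@,@@,,
step 11: ,,,,,,
,@@@@,
,,@@,@
@,@@,,
step 12: @@,,,,
@@@@@,
,,@@,@
@,@@,,
step 13: @@@,,,
@,,,@,
,,,@,@
@,@@,,
step 14: @@@@@@
@,,,,,
,,,@,@
@,@@,,
step 15: @@@@@,
@,,,@@
,,,@,,
@,@@,,
step 16: @@,,,,
@,,@@@
,,,@,,
@,@@,,
step 17: @@,,,,
@,,@@@
,,,,,,
@,,,@,
step 18: @@,,,,
@,,,@@
,,@@@,
@,,@@,
step 19: @@@@@,
@,,@@@
,,@@@,
@,,@@,
step 20: @@@@@,
@,,@@@
,,@,@,
@,@,,,

1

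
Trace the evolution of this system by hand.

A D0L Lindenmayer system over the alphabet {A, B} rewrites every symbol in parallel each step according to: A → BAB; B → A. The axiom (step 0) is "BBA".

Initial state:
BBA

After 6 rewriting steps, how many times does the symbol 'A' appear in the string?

0) BBA
1) AABAB
2) BABBABABABA
3) ABABAABABABABABABABAB
4) BABABABABABBABABABABABABABABABABABABABABABA
5) ABABABABABABABABABABAABABABABABABABABABABABABABABABABABABABABABABABABABABABABABABABAB
6) BABABABABABABABABABABABABABABABABABABABABABBABABABABABABAB…BABABABABABABABABABABABABABABABABABABABABABABABABABABABABA  (len 171)

85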